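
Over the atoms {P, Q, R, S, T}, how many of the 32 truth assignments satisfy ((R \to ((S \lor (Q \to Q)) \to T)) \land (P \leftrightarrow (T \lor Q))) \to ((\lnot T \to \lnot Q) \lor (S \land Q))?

Initial set: {(((R \to ((S \lor (Q \to Q)) \to T)) \land (P \leftrightarrow (T \lor Q))) \to ((\lnot T \to \lnot Q) \lor (S \land Q)))}.
(((R \to ((S \lor (Q \to Q)) \to T)) \land (P \leftrightarrow (T \lor Q))) \to ((\lnot T \to \lnot Q) \lor (S \land Q))): β-rule — branch into \lnot ((R \to ((S \lor (Q \to Q)) \to T)) \land (P \leftrightarrow (T \lor Q)))  //  ((\lnot T \to \lnot Q) \lor (S \land Q)).
  branch 1 (add \lnot ((R \to ((S \lor (Q \to Q)) \to T)) \land (P \leftrightarrow (T \lor Q)))):
    \lnot ((R \to ((S \lor (Q \to Q)) \to T)) \land (P \leftrightarrow (T \lor Q))): β-rule — branch into \lnot (R \to ((S \lor (Q \to Q)) \to T))  //  \lnot (P \leftrightarrow (T \lor Q)).
      branch 1.1 (add \lnot (R \to ((S \lor (Q \to Q)) \to T))):
        \lnot (R \to ((S \lor (Q \to Q)) \to T)): α-rule — add R, \lnot ((S \lor (Q \to Q)) \to T).
        \lnot ((S \lor (Q \to Q)) \to T): α-rule — add (S \lor (Q \to Q)), \lnot T.
        (S \lor (Q \to Q)): β-rule — branch into S  //  (Q \to Q).
          branch 1.1.1 (add S):
            ○ open, literals {R=T, S=T, T=F}.
          branch 1.1.2 (add (Q \to Q)):
            (Q \to Q): β-rule — branch into \lnot Q  //  Q.
              branch 1.1.2.1 (add \lnot Q):
                ○ open, literals {Q=F, R=T, T=F}.
              branch 1.1.2.2 (add Q):
                ○ open, literals {Q=T, R=T, T=F}.
      branch 1.2 (add \lnot (P \leftrightarrow (T \lor Q))):
        \lnot (P \leftrightarrow (T \lor Q)): β-rule — branch into P, \lnot (T \lor Q)  //  \lnot P, (T \lor Q).
          branch 1.2.1 (add P, \lnot (T \lor Q)):
            \lnot (T \lor Q): α-rule — add \lnot T, \lnot Q.
            ○ open, literals {P=T, Q=F, T=F}.
          branch 1.2.2 (add \lnot P, (T \lor Q)):
            (T \lor Q): β-rule — branch into T  //  Q.
              branch 1.2.2.1 (add T):
                ○ open, literals {P=F, T=T}.
              branch 1.2.2.2 (add Q):
                ○ open, literals {P=F, Q=T}.
  branch 2 (add ((\lnot T \to \lnot Q) \lor (S \land Q))):
    ((\lnot T \to \lnot Q) \lor (S \land Q)): β-rule — branch into (\lnot T \to \lnot Q)  //  (S \land Q).
      branch 2.1 (add (\lnot T \to \lnot Q)):
        (\lnot T \to \lnot Q): β-rule — branch into \lnot \lnot T  //  \lnot Q.
          branch 2.1.1 (add \lnot \lnot T):
            ○ open, literals {T=T}.
          branch 2.1.2 (add \lnot Q):
            ○ open, literals {Q=F}.
      branch 2.2 (add (S \land Q)):
        (S \land Q): α-rule — add S, Q.
        ○ open, literals {Q=T, S=T}.
0 branches closed, 9 open.
Each open branch fixes some atoms; the unmentioned ones are free. Counting distinct full assignments: branch {R=T, S=T, T=F} (P, Q) contributes 4 new; branch {Q=F, R=T, T=F} (P, S) contributes 2 new; branch {Q=T, R=T, T=F} (P, S) contributes 2 new; branch {P=T, Q=F, T=F} (R, S) contributes 2 new; branch {P=F, T=T} (Q, R, S) contributes 8 new; branch {P=F, Q=T} (R, S, T) contributes 2 new; branch {T=T} (P, Q, R, S) contributes 8 new; branch {Q=F} (P, R, S, T) contributes 2 new; branch {Q=T, S=T} (P, R, T) contributes 1 new. Total: 31.

31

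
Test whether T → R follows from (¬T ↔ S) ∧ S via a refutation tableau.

Initial set: {T ((¬T ↔ S) ∧ S); F (T → R)}.
T ((¬T ↔ S) ∧ S): α-rule — add T (¬T ↔ S), T S.
F (T → R): α-rule — add T T, F R.
T (¬T ↔ S): β-rule — branch into T ¬T, T S  //  F ¬T, F S.
  branch 1 (add T ¬T, T S):
    × closes — contains both T and ¬T.
  branch 2 (add F ¬T, F S):
    × closes — contains both S and ¬S.
All 2 branches close.
Every branch closed, so the premises entail the conclusion.

Yes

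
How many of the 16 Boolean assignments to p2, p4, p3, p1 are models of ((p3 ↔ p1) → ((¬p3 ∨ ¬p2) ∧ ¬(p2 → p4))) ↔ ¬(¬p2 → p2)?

7

Initial set: {(((p3 ↔ p1) → ((¬p3 ∨ ¬p2) ∧ ¬(p2 → p4))) ↔ ¬(¬p2 → p2))}.
(((p3 ↔ p1) → ((¬p3 ∨ ¬p2) ∧ ¬(p2 → p4))) ↔ ¬(¬p2 → p2)): β-rule — branch into ((p3 ↔ p1) → ((¬p3 ∨ ¬p2) ∧ ¬(p2 → p4))), ¬(¬p2 → p2)  //  ¬((p3 ↔ p1) → ((¬p3 ∨ ¬p2) ∧ ¬(p2 → p4))), ¬¬(¬p2 → p2).
  branch 1 (add ((p3 ↔ p1) → ((¬p3 ∨ ¬p2) ∧ ¬(p2 → p4))), ¬(¬p2 → p2)):
    ¬(¬p2 → p2): α-rule — add ¬p2, ¬p2.
    ((p3 ↔ p1) → ((¬p3 ∨ ¬p2) ∧ ¬(p2 → p4))): β-rule — branch into ¬(p3 ↔ p1)  //  ((¬p3 ∨ ¬p2) ∧ ¬(p2 → p4)).
      branch 1.1 (add ¬(p3 ↔ p1)):
        ¬(p3 ↔ p1): β-rule — branch into p3, ¬p1  //  ¬p3, p1.
          branch 1.1.1 (add p3, ¬p1):
            ○ open, literals {p1=F, p2=F, p3=T}.
          branch 1.1.2 (add ¬p3, p1):
            ○ open, literals {p1=T, p2=F, p3=F}.
      branch 1.2 (add ((¬p3 ∨ ¬p2) ∧ ¬(p2 → p4))):
        ((¬p3 ∨ ¬p2) ∧ ¬(p2 → p4)): α-rule — add (¬p3 ∨ ¬p2), ¬(p2 → p4).
        ¬(p2 → p4): α-rule — add p2, ¬p4.
        × closes — contains both p2 and ¬p2.
  branch 2 (add ¬((p3 ↔ p1) → ((¬p3 ∨ ¬p2) ∧ ¬(p2 → p4))), ¬¬(¬p2 → p2)):
    ¬((p3 ↔ p1) → ((¬p3 ∨ ¬p2) ∧ ¬(p2 → p4))): α-rule — add (p3 ↔ p1), ¬((¬p3 ∨ ¬p2) ∧ ¬(p2 → p4)).
    ¬¬(¬p2 → p2): β-rule — branch into ¬¬p2  //  p2.
      branch 2.1 (add ¬¬p2):
        (p3 ↔ p1): β-rule — branch into p3, p1  //  ¬p3, ¬p1.
          branch 2.1.1 (add p3, p1):
            ¬((¬p3 ∨ ¬p2) ∧ ¬(p2 → p4)): β-rule — branch into ¬(¬p3 ∨ ¬p2)  //  ¬¬(p2 → p4).
              branch 2.1.1.1 (add ¬(¬p3 ∨ ¬p2)):
                ¬(¬p3 ∨ ¬p2): α-rule — add ¬¬p3, ¬¬p2.
                ○ open, literals {p1=T, p2=T, p3=T}.
              branch 2.1.1.2 (add ¬¬(p2 → p4)):
                ¬¬(p2 → p4): β-rule — branch into ¬p2  //  p4.
                  branch 2.1.1.2.1 (add ¬p2):
                    × closes — contains both p2 and ¬p2.
                  branch 2.1.1.2.2 (add p4):
                    ○ open, literals {p1=T, p2=T, p3=T, p4=T}.
          branch 2.1.2 (add ¬p3, ¬p1):
            ¬((¬p3 ∨ ¬p2) ∧ ¬(p2 → p4)): β-rule — branch into ¬(¬p3 ∨ ¬p2)  //  ¬¬(p2 → p4).
              branch 2.1.2.1 (add ¬(¬p3 ∨ ¬p2)):
                ¬(¬p3 ∨ ¬p2): α-rule — add ¬¬p3, ¬¬p2.
                × closes — contains both p3 and ¬p3.
              branch 2.1.2.2 (add ¬¬(p2 → p4)):
                ¬¬(p2 → p4): β-rule — branch into ¬p2  //  p4.
                  branch 2.1.2.2.1 (add ¬p2):
                    × closes — contains both p2 and ¬p2.
                  branch 2.1.2.2.2 (add p4):
                    ○ open, literals {p1=F, p2=T, p3=F, p4=T}.
      branch 2.2 (add p2):
        (p3 ↔ p1): β-rule — branch into p3, p1  //  ¬p3, ¬p1.
          branch 2.2.1 (add p3, p1):
            ¬((¬p3 ∨ ¬p2) ∧ ¬(p2 → p4)): β-rule — branch into ¬(¬p3 ∨ ¬p2)  //  ¬¬(p2 → p4).
              branch 2.2.1.1 (add ¬(¬p3 ∨ ¬p2)):
                ¬(¬p3 ∨ ¬p2): α-rule — add ¬¬p3, ¬¬p2.
                ○ open, literals {p1=T, p2=T, p3=T}.
              branch 2.2.1.2 (add ¬¬(p2 → p4)):
                ¬¬(p2 → p4): β-rule — branch into ¬p2  //  p4.
                  branch 2.2.1.2.1 (add ¬p2):
                    × closes — contains both p2 and ¬p2.
                  branch 2.2.1.2.2 (add p4):
                    ○ open, literals {p1=T, p2=T, p3=T, p4=T}.
          branch 2.2.2 (add ¬p3, ¬p1):
            ¬((¬p3 ∨ ¬p2) ∧ ¬(p2 → p4)): β-rule — branch into ¬(¬p3 ∨ ¬p2)  //  ¬¬(p2 → p4).
              branch 2.2.2.1 (add ¬(¬p3 ∨ ¬p2)):
                ¬(¬p3 ∨ ¬p2): α-rule — add ¬¬p3, ¬¬p2.
                × closes — contains both p3 and ¬p3.
              branch 2.2.2.2 (add ¬¬(p2 → p4)):
                ¬¬(p2 → p4): β-rule — branch into ¬p2  //  p4.
                  branch 2.2.2.2.1 (add ¬p2):
                    × closes — contains both p2 and ¬p2.
                  branch 2.2.2.2.2 (add p4):
                    ○ open, literals {p1=F, p2=T, p3=F, p4=T}.
7 branches closed, 8 open.
Each open branch fixes some atoms; the unmentioned ones are free. Counting distinct full assignments: branch {p1=F, p2=F, p3=T} (p4) contributes 2 new; branch {p1=T, p2=F, p3=F} (p4) contributes 2 new; branch {p1=T, p2=T, p3=T} (p4) contributes 2 new; branch {p1=T, p2=T, p3=T, p4=T} (none free) contributes 0 new; branch {p1=F, p2=T, p3=F, p4=T} (none free) contributes 1 new; branch {p1=T, p2=T, p3=T} (p4) contributes 0 new; branch {p1=T, p2=T, p3=T, p4=T} (none free) contributes 0 new; branch {p1=F, p2=T, p3=F, p4=T} (none free) contributes 0 new. Total: 7.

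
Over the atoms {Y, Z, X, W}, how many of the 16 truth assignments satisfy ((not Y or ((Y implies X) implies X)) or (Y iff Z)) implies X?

8

Initial set: {(((not Y or ((Y implies X) implies X)) or (Y iff Z)) implies X)}.
(((not Y or ((Y implies X) implies X)) or (Y iff Z)) implies X): β-rule — branch into not ((not Y or ((Y implies X) implies X)) or (Y iff Z))  //  X.
  branch 1 (add not ((not Y or ((Y implies X) implies X)) or (Y iff Z))):
    not ((not Y or ((Y implies X) implies X)) or (Y iff Z)): α-rule — add not (not Y or ((Y implies X) implies X)), not (Y iff Z).
    not (not Y or ((Y implies X) implies X)): α-rule — add not not Y, not ((Y implies X) implies X).
    not ((Y implies X) implies X): α-rule — add (Y implies X), not X.
    not (Y iff Z): β-rule — branch into Y, not Z  //  not Y, Z.
      branch 1.1 (add Y, not Z):
        (Y implies X): β-rule — branch into not Y  //  X.
          branch 1.1.1 (add not Y):
            × closes — contains both Y and not Y.
          branch 1.1.2 (add X):
            × closes — contains both X and not X.
      branch 1.2 (add not Y, Z):
        × closes — contains both Y and not Y.
  branch 2 (add X):
    ○ open, literals {X=T}.
3 branches closed, 1 open.
Each open branch fixes some atoms; the unmentioned ones are free. Counting distinct full assignments: branch {X=T} (Y, Z, W) contributes 8 new. Total: 8.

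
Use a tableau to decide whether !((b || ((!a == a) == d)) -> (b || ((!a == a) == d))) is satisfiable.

Initial set: {!((b || ((!a == a) == d)) -> (b || ((!a == a) == d)))}.
!((b || ((!a == a) == d)) -> (b || ((!a == a) == d))): α-rule — add (b || ((!a == a) == d)), !(b || ((!a == a) == d)).
!(b || ((!a == a) == d)): α-rule — add !b, !((!a == a) == d).
(b || ((!a == a) == d)): β-rule — branch into b  //  ((!a == a) == d).
  branch 1 (add b):
    × closes — contains both b and !b.
  branch 2 (add ((!a == a) == d)):
    !((!a == a) == d): β-rule — branch into (!a == a), !d  //  !(!a == a), d.
      branch 2.1 (add (!a == a), !d):
        ((!a == a) == d): β-rule — branch into (!a == a), d  //  !(!a == a), !d.
          branch 2.1.1 (add (!a == a), d):
            × closes — contains both d and !d.
          branch 2.1.2 (add !(!a == a), !d):
            (!a == a): β-rule — branch into !a, a  //  !!a, !a.
              branch 2.1.2.1 (add !a, a):
                × closes — contains both a and !a.
              branch 2.1.2.2 (add !!a, !a):
                × closes — contains both a and !a.
      branch 2.2 (add !(!a == a), d):
        ((!a == a) == d): β-rule — branch into (!a == a), d  //  !(!a == a), !d.
          branch 2.2.1 (add (!a == a), d):
            !(!a == a): β-rule — branch into !a, !a  //  !!a, a.
              branch 2.2.1.1 (add !a, !a):
                (!a == a): β-rule — branch into !a, a  //  !!a, !a.
                  branch 2.2.1.1.1 (add !a, a):
                    × closes — contains both a and !a.
                  branch 2.2.1.1.2 (add !!a, !a):
                    × closes — contains both a and !a.
              branch 2.2.1.2 (add !!a, a):
                (!a == a): β-rule — branch into !a, a  //  !!a, !a.
                  branch 2.2.1.2.1 (add !a, a):
                    × closes — contains both a and !a.
                  branch 2.2.1.2.2 (add !!a, !a):
                    × closes — contains both a and !a.
          branch 2.2.2 (add !(!a == a), !d):
            × closes — contains both d and !d.
All 9 branches close.
Every branch closed; the formula is unsatisfiable.

Unsatisfiable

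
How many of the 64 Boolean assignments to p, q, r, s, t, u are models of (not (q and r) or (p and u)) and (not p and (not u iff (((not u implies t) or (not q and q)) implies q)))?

16

Initial set: {T ((not (q and r) or (p and u)) and (not p and (not u iff (((not u implies t) or (not q and q)) implies q))))}.
T ((not (q and r) or (p and u)) and (not p and (not u iff (((not u implies t) or (not q and q)) implies q)))): α-rule — add T (not (q and r) or (p and u)), T (not p and (not u iff (((not u implies t) or (not q and q)) implies q))).
T (not p and (not u iff (((not u implies t) or (not q and q)) implies q))): α-rule — add T not p, T (not u iff (((not u implies t) or (not q and q)) implies q)).
T (not (q and r) or (p and u)): β-rule — branch into T not (q and r)  //  T (p and u).
  branch 1 (add T not (q and r)):
    T (not u iff (((not u implies t) or (not q and q)) implies q)): β-rule — branch into T not u, T (((not u implies t) or (not q and q)) implies q)  //  F not u, F (((not u implies t) or (not q and q)) implies q).
      branch 1.1 (add T not u, T (((not u implies t) or (not q and q)) implies q)):
        T not (q and r): β-rule — branch into F q  //  F r.
          branch 1.1.1 (add F q):
            T (((not u implies t) or (not q and q)) implies q): β-rule — branch into F ((not u implies t) or (not q and q))  //  T q.
              branch 1.1.1.1 (add F ((not u implies t) or (not q and q))):
                F ((not u implies t) or (not q and q)): α-rule — add F (not u implies t), F (not q and q).
                F (not u implies t): α-rule — add T not u, F t.
                F (not q and q): β-rule — branch into F not q  //  F q.
                  branch 1.1.1.1.1 (add F not q):
                    × closes — contains both q and not q.
                  branch 1.1.1.1.2 (add F q):
                    ○ open, literals {p=F, q=F, t=F, u=F}.
              branch 1.1.1.2 (add T q):
                × closes — contains both q and not q.
          branch 1.1.2 (add F r):
            T (((not u implies t) or (not q and q)) implies q): β-rule — branch into F ((not u implies t) or (not q and q))  //  T q.
              branch 1.1.2.1 (add F ((not u implies t) or (not q and q))):
                F ((not u implies t) or (not q and q)): α-rule — add F (not u implies t), F (not q and q).
                F (not u implies t): α-rule — add T not u, F t.
                F (not q and q): β-rule — branch into F not q  //  F q.
                  branch 1.1.2.1.1 (add F not q):
                    ○ open, literals {p=F, q=T, r=F, t=F, u=F}.
                  branch 1.1.2.1.2 (add F q):
                    ○ open, literals {p=F, q=F, r=F, t=F, u=F}.
              branch 1.1.2.2 (add T q):
                ○ open, literals {p=F, q=T, r=F, u=F}.
      branch 1.2 (add F not u, F (((not u implies t) or (not q and q)) implies q)):
        F (((not u implies t) or (not q and q)) implies q): α-rule — add T ((not u implies t) or (not q and q)), F q.
        T not (q and r): β-rule — branch into F q  //  F r.
          branch 1.2.1 (add F q):
            T ((not u implies t) or (not q and q)): β-rule — branch into T (not u implies t)  //  T (not q and q).
              branch 1.2.1.1 (add T (not u implies t)):
                T (not u implies t): β-rule — branch into F not u  //  T t.
                  branch 1.2.1.1.1 (add F not u):
                    ○ open, literals {p=F, q=F, u=T}.
                  branch 1.2.1.1.2 (add T t):
                    ○ open, literals {p=F, q=F, t=T, u=T}.
              branch 1.2.1.2 (add T (not q and q)):
                T (not q and q): α-rule — add T not q, T q.
                × closes — contains both q and not q.
          branch 1.2.2 (add F r):
            T ((not u implies t) or (not q and q)): β-rule — branch into T (not u implies t)  //  T (not q and q).
              branch 1.2.2.1 (add T (not u implies t)):
                T (not u implies t): β-rule — branch into F not u  //  T t.
                  branch 1.2.2.1.1 (add F not u):
                    ○ open, literals {p=F, q=F, r=F, u=T}.
                  branch 1.2.2.1.2 (add T t):
                    ○ open, literals {p=F, q=F, r=F, t=T, u=T}.
              branch 1.2.2.2 (add T (not q and q)):
                T (not q and q): α-rule — add T not q, T q.
                × closes — contains both q and not q.
  branch 2 (add T (p and u)):
    T (p and u): α-rule — add T p, T u.
    × closes — contains both p and not p.
5 branches closed, 8 open.
Each open branch fixes some atoms; the unmentioned ones are free. Counting distinct full assignments: branch {p=F, q=F, t=F, u=F} (r, s) contributes 4 new; branch {p=F, q=T, r=F, t=F, u=F} (s) contributes 2 new; branch {p=F, q=F, r=F, t=F, u=F} (s) contributes 0 new; branch {p=F, q=T, r=F, u=F} (s, t) contributes 2 new; branch {p=F, q=F, u=T} (r, s, t) contributes 8 new; branch {p=F, q=F, t=T, u=T} (r, s) contributes 0 new; branch {p=F, q=F, r=F, u=T} (s, t) contributes 0 new; branch {p=F, q=F, r=F, t=T, u=T} (s) contributes 0 new. Total: 16.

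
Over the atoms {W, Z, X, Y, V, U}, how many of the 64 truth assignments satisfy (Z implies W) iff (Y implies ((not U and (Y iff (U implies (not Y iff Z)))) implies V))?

Initial set: {((Z implies W) iff (Y implies ((not U and (Y iff (U implies (not Y iff Z)))) implies V)))}.
((Z implies W) iff (Y implies ((not U and (Y iff (U implies (not Y iff Z)))) implies V))): β-rule — branch into (Z implies W), (Y implies ((not U and (Y iff (U implies (not Y iff Z)))) implies V))  //  not (Z implies W), not (Y implies ((not U and (Y iff (U implies (not Y iff Z)))) implies V)).
  branch 1 (add (Z implies W), (Y implies ((not U and (Y iff (U implies (not Y iff Z)))) implies V))):
    (Z implies W): β-rule — branch into not Z  //  W.
      branch 1.1 (add not Z):
        (Y implies ((not U and (Y iff (U implies (not Y iff Z)))) implies V)): β-rule — branch into not Y  //  ((not U and (Y iff (U implies (not Y iff Z)))) implies V).
          branch 1.1.1 (add not Y):
            ○ open, literals {Y=false, Z=false}.
          branch 1.1.2 (add ((not U and (Y iff (U implies (not Y iff Z)))) implies V)):
            ((not U and (Y iff (U implies (not Y iff Z)))) implies V): β-rule — branch into not (not U and (Y iff (U implies (not Y iff Z))))  //  V.
              branch 1.1.2.1 (add not (not U and (Y iff (U implies (not Y iff Z))))):
                not (not U and (Y iff (U implies (not Y iff Z)))): β-rule — branch into not not U  //  not (Y iff (U implies (not Y iff Z))).
                  branch 1.1.2.1.1 (add not not U):
                    ○ open, literals {U=true, Z=false}.
                  branch 1.1.2.1.2 (add not (Y iff (U implies (not Y iff Z)))):
                    not (Y iff (U implies (not Y iff Z))): β-rule — branch into Y, not (U implies (not Y iff Z))  //  not Y, (U implies (not Y iff Z)).
                      branch 1.1.2.1.2.1 (add Y, not (U implies (not Y iff Z))):
                        not (U implies (not Y iff Z)): α-rule — add U, not (not Y iff Z).
                        not (not Y iff Z): β-rule — branch into not Y, not Z  //  not not Y, Z.
                          branch 1.1.2.1.2.1.1 (add not Y, not Z):
                            × closes — contains both Y and not Y.
                          branch 1.1.2.1.2.1.2 (add not not Y, Z):
                            × closes — contains both Z and not Z.
                      branch 1.1.2.1.2.2 (add not Y, (U implies (not Y iff Z))):
                        (U implies (not Y iff Z)): β-rule — branch into not U  //  (not Y iff Z).
                          branch 1.1.2.1.2.2.1 (add not U):
                            ○ open, literals {U=false, Y=false, Z=false}.
                          branch 1.1.2.1.2.2.2 (add (not Y iff Z)):
                            (not Y iff Z): β-rule — branch into not Y, Z  //  not not Y, not Z.
                              branch 1.1.2.1.2.2.2.1 (add not Y, Z):
                                × closes — contains both Z and not Z.
                              branch 1.1.2.1.2.2.2.2 (add not not Y, not Z):
                                × closes — contains both Y and not Y.
              branch 1.1.2.2 (add V):
                ○ open, literals {V=true, Z=false}.
      branch 1.2 (add W):
        (Y implies ((not U and (Y iff (U implies (not Y iff Z)))) implies V)): β-rule — branch into not Y  //  ((not U and (Y iff (U implies (not Y iff Z)))) implies V).
          branch 1.2.1 (add not Y):
            ○ open, literals {W=true, Y=false}.
          branch 1.2.2 (add ((not U and (Y iff (U implies (not Y iff Z)))) implies V)):
            ((not U and (Y iff (U implies (not Y iff Z)))) implies V): β-rule — branch into not (not U and (Y iff (U implies (not Y iff Z))))  //  V.
              branch 1.2.2.1 (add not (not U and (Y iff (U implies (not Y iff Z))))):
                not (not U and (Y iff (U implies (not Y iff Z)))): β-rule — branch into not not U  //  not (Y iff (U implies (not Y iff Z))).
                  branch 1.2.2.1.1 (add not not U):
                    ○ open, literals {U=true, W=true}.
                  branch 1.2.2.1.2 (add not (Y iff (U implies (not Y iff Z)))):
                    not (Y iff (U implies (not Y iff Z))): β-rule — branch into Y, not (U implies (not Y iff Z))  //  not Y, (U implies (not Y iff Z)).
                      branch 1.2.2.1.2.1 (add Y, not (U implies (not Y iff Z))):
                        not (U implies (not Y iff Z)): α-rule — add U, not (not Y iff Z).
                        not (not Y iff Z): β-rule — branch into not Y, not Z  //  not not Y, Z.
                          branch 1.2.2.1.2.1.1 (add not Y, not Z):
                            × closes — contains both Y and not Y.
                          branch 1.2.2.1.2.1.2 (add not not Y, Z):
                            ○ open, literals {U=true, W=true, Y=true, Z=true}.
                      branch 1.2.2.1.2.2 (add not Y, (U implies (not Y iff Z))):
                        (U implies (not Y iff Z)): β-rule — branch into not U  //  (not Y iff Z).
                          branch 1.2.2.1.2.2.1 (add not U):
                            ○ open, literals {U=false, W=true, Y=false}.
                          branch 1.2.2.1.2.2.2 (add (not Y iff Z)):
                            (not Y iff Z): β-rule — branch into not Y, Z  //  not not Y, not Z.
                              branch 1.2.2.1.2.2.2.1 (add not Y, Z):
                                ○ open, literals {W=true, Y=false, Z=true}.
                              branch 1.2.2.1.2.2.2.2 (add not not Y, not Z):
                                × closes — contains both Y and not Y.
              branch 1.2.2.2 (add V):
                ○ open, literals {V=true, W=true}.
  branch 2 (add not (Z implies W), not (Y implies ((not U and (Y iff (U implies (not Y iff Z)))) implies V))):
    not (Z implies W): α-rule — add Z, not W.
    not (Y implies ((not U and (Y iff (U implies (not Y iff Z)))) implies V)): α-rule — add Y, not ((not U and (Y iff (U implies (not Y iff Z)))) implies V).
    not ((not U and (Y iff (U implies (not Y iff Z)))) implies V): α-rule — add (not U and (Y iff (U implies (not Y iff Z)))), not V.
    (not U and (Y iff (U implies (not Y iff Z)))): α-rule — add not U, (Y iff (U implies (not Y iff Z))).
    (Y iff (U implies (not Y iff Z))): β-rule — branch into Y, (U implies (not Y iff Z))  //  not Y, not (U implies (not Y iff Z)).
      branch 2.1 (add Y, (U implies (not Y iff Z))):
        (U implies (not Y iff Z)): β-rule — branch into not U  //  (not Y iff Z).
          branch 2.1.1 (add not U):
            ○ open, literals {U=false, V=false, W=false, Y=true, Z=true}.
          branch 2.1.2 (add (not Y iff Z)):
            (not Y iff Z): β-rule — branch into not Y, Z  //  not not Y, not Z.
              branch 2.1.2.1 (add not Y, Z):
                × closes — contains both Y and not Y.
              branch 2.1.2.2 (add not not Y, not Z):
                × closes — contains both Z and not Z.
      branch 2.2 (add not Y, not (U implies (not Y iff Z))):
        × closes — contains both Y and not Y.
9 branches closed, 11 open.
Each open branch fixes some atoms; the unmentioned ones are free. Counting distinct full assignments: branch {Y=false, Z=false} (W, X, V, U) contributes 16 new; branch {U=true, Z=false} (W, X, Y, V) contributes 8 new; branch {U=false, Y=false, Z=false} (W, X, V) contributes 0 new; branch {V=true, Z=false} (W, X, Y, U) contributes 4 new; branch {W=true, Y=false} (Z, X, V, U) contributes 8 new; branch {U=true, W=true} (Z, X, Y, V) contributes 4 new; branch {U=true, W=true, Y=true, Z=true} (X, V) contributes 0 new; branch {U=false, W=true, Y=false} (Z, X, V) contributes 0 new; branch {W=true, Y=false, Z=true} (X, V, U) contributes 0 new; branch {V=true, W=true} (Z, X, Y, U) contributes 2 new; branch {U=false, V=false, W=false, Y=true, Z=true} (X) contributes 2 new. Total: 44.

44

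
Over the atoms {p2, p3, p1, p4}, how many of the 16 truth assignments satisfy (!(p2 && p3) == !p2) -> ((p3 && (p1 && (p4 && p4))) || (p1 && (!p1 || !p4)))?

9

Initial set: {((!(p2 && p3) == !p2) -> ((p3 && (p1 && (p4 && p4))) || (p1 && (!p1 || !p4))))}.
((!(p2 && p3) == !p2) -> ((p3 && (p1 && (p4 && p4))) || (p1 && (!p1 || !p4)))): β-rule — branch into !(!(p2 && p3) == !p2)  //  ((p3 && (p1 && (p4 && p4))) || (p1 && (!p1 || !p4))).
  branch 1 (add !(!(p2 && p3) == !p2)):
    !(!(p2 && p3) == !p2): β-rule — branch into !(p2 && p3), !!p2  //  !!(p2 && p3), !p2.
      branch 1.1 (add !(p2 && p3), !!p2):
        !(p2 && p3): β-rule — branch into !p2  //  !p3.
          branch 1.1.1 (add !p2):
            × closes — contains both p2 and !p2.
          branch 1.1.2 (add !p3):
            ○ open, literals {p2=true, p3=false}.
      branch 1.2 (add !!(p2 && p3), !p2):
        !!(p2 && p3): α-rule — add p2, p3.
        × closes — contains both p2 and !p2.
  branch 2 (add ((p3 && (p1 && (p4 && p4))) || (p1 && (!p1 || !p4)))):
    ((p3 && (p1 && (p4 && p4))) || (p1 && (!p1 || !p4))): β-rule — branch into (p3 && (p1 && (p4 && p4)))  //  (p1 && (!p1 || !p4)).
      branch 2.1 (add (p3 && (p1 && (p4 && p4)))):
        (p3 && (p1 && (p4 && p4))): α-rule — add p3, (p1 && (p4 && p4)).
        (p1 && (p4 && p4)): α-rule — add p1, (p4 && p4).
        (p4 && p4): α-rule — add p4, p4.
        ○ open, literals {p1=true, p3=true, p4=true}.
      branch 2.2 (add (p1 && (!p1 || !p4))):
        (p1 && (!p1 || !p4)): α-rule — add p1, (!p1 || !p4).
        (!p1 || !p4): β-rule — branch into !p1  //  !p4.
          branch 2.2.1 (add !p1):
            × closes — contains both p1 and !p1.
          branch 2.2.2 (add !p4):
            ○ open, literals {p1=true, p4=false}.
3 branches closed, 3 open.
Each open branch fixes some atoms; the unmentioned ones are free. Counting distinct full assignments: branch {p2=true, p3=false} (p1, p4) contributes 4 new; branch {p1=true, p3=true, p4=true} (p2) contributes 2 new; branch {p1=true, p4=false} (p2, p3) contributes 3 new. Total: 9.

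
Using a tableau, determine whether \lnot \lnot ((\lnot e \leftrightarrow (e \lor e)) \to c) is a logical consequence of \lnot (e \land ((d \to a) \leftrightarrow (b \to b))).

Initial set: {T \lnot (e \land ((d \to a) \leftrightarrow (b \to b))); F \lnot \lnot ((\lnot e \leftrightarrow (e \lor e)) \to c)}.
F \lnot \lnot ((\lnot e \leftrightarrow (e \lor e)) \to c): drop double negation, giving F ((\lnot e \leftrightarrow (e \lor e)) \to c).
F ((\lnot e \leftrightarrow (e \lor e)) \to c): α-rule — add T (\lnot e \leftrightarrow (e \lor e)), F c.
T \lnot (e \land ((d \to a) \leftrightarrow (b \to b))): β-rule — branch into F e  //  F ((d \to a) \leftrightarrow (b \to b)).
  branch 1 (add F e):
    T (\lnot e \leftrightarrow (e \lor e)): β-rule — branch into T \lnot e, T (e \lor e)  //  F \lnot e, F (e \lor e).
      branch 1.1 (add T \lnot e, T (e \lor e)):
        T (e \lor e): β-rule — branch into T e  //  T e.
          branch 1.1.1 (add T e):
            × closes — contains both e and \lnot e.
          branch 1.1.2 (add T e):
            × closes — contains both e and \lnot e.
      branch 1.2 (add F \lnot e, F (e \lor e)):
        × closes — contains both e and \lnot e.
  branch 2 (add F ((d \to a) \leftrightarrow (b \to b))):
    T (\lnot e \leftrightarrow (e \lor e)): β-rule — branch into T \lnot e, T (e \lor e)  //  F \lnot e, F (e \lor e).
      branch 2.1 (add T \lnot e, T (e \lor e)):
        F ((d \to a) \leftrightarrow (b \to b)): β-rule — branch into T (d \to a), F (b \to b)  //  F (d \to a), T (b \to b).
          branch 2.1.1 (add T (d \to a), F (b \to b)):
            F (b \to b): α-rule — add T b, F b.
            × closes — contains both b and \lnot b.
          branch 2.1.2 (add F (d \to a), T (b \to b)):
            F (d \to a): α-rule — add T d, F a.
            T (e \lor e): β-rule — branch into T e  //  T e.
              branch 2.1.2.1 (add T e):
                × closes — contains both e and \lnot e.
              branch 2.1.2.2 (add T e):
                × closes — contains both e and \lnot e.
      branch 2.2 (add F \lnot e, F (e \lor e)):
        F (e \lor e): α-rule — add F e, F e.
        × closes — contains both e and \lnot e.
All 7 branches close.
Every branch closed, so the premises entail the conclusion.

Yes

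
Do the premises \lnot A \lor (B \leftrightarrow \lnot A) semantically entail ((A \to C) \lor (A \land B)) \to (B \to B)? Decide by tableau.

Initial set: {(\lnot A \lor (B \leftrightarrow \lnot A)); \lnot (((A \to C) \lor (A \land B)) \to (B \to B))}.
\lnot (((A \to C) \lor (A \land B)) \to (B \to B)): α-rule — add ((A \to C) \lor (A \land B)), \lnot (B \to B).
\lnot (B \to B): α-rule — add B, \lnot B.
× closes — contains both B and \lnot B.
All 1 branch closes.
Every branch closed, so the premises entail the conclusion.

Yes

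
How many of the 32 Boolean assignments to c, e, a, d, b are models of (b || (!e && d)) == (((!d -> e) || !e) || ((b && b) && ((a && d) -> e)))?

20

Initial set: {((b || (!e && d)) == (((!d -> e) || !e) || ((b && b) && ((a && d) -> e))))}.
((b || (!e && d)) == (((!d -> e) || !e) || ((b && b) && ((a && d) -> e)))): β-rule — branch into (b || (!e && d)), (((!d -> e) || !e) || ((b && b) && ((a && d) -> e)))  //  !(b || (!e && d)), !(((!d -> e) || !e) || ((b && b) && ((a && d) -> e))).
  branch 1 (add (b || (!e && d)), (((!d -> e) || !e) || ((b && b) && ((a && d) -> e)))):
    (b || (!e && d)): β-rule — branch into b  //  (!e && d).
      branch 1.1 (add b):
        (((!d -> e) || !e) || ((b && b) && ((a && d) -> e))): β-rule — branch into ((!d -> e) || !e)  //  ((b && b) && ((a && d) -> e)).
          branch 1.1.1 (add ((!d -> e) || !e)):
            ((!d -> e) || !e): β-rule — branch into (!d -> e)  //  !e.
              branch 1.1.1.1 (add (!d -> e)):
                (!d -> e): β-rule — branch into !!d  //  e.
                  branch 1.1.1.1.1 (add !!d):
                    ○ open, literals {b=true, d=true}.
                  branch 1.1.1.1.2 (add e):
                    ○ open, literals {b=true, e=true}.
              branch 1.1.1.2 (add !e):
                ○ open, literals {b=true, e=false}.
          branch 1.1.2 (add ((b && b) && ((a && d) -> e))):
            ((b && b) && ((a && d) -> e)): α-rule — add (b && b), ((a && d) -> e).
            (b && b): α-rule — add b, b.
            ((a && d) -> e): β-rule — branch into !(a && d)  //  e.
              branch 1.1.2.1 (add !(a && d)):
                !(a && d): β-rule — branch into !a  //  !d.
                  branch 1.1.2.1.1 (add !a):
                    ○ open, literals {a=false, b=true}.
                  branch 1.1.2.1.2 (add !d):
                    ○ open, literals {b=true, d=false}.
              branch 1.1.2.2 (add e):
                ○ open, literals {b=true, e=true}.
      branch 1.2 (add (!e && d)):
        (!e && d): α-rule — add !e, d.
        (((!d -> e) || !e) || ((b && b) && ((a && d) -> e))): β-rule — branch into ((!d -> e) || !e)  //  ((b && b) && ((a && d) -> e)).
          branch 1.2.1 (add ((!d -> e) || !e)):
            ((!d -> e) || !e): β-rule — branch into (!d -> e)  //  !e.
              branch 1.2.1.1 (add (!d -> e)):
                (!d -> e): β-rule — branch into !!d  //  e.
                  branch 1.2.1.1.1 (add !!d):
                    ○ open, literals {d=true, e=false}.
                  branch 1.2.1.1.2 (add e):
                    × closes — contains both e and !e.
              branch 1.2.1.2 (add !e):
                ○ open, literals {d=true, e=false}.
          branch 1.2.2 (add ((b && b) && ((a && d) -> e))):
            ((b && b) && ((a && d) -> e)): α-rule — add (b && b), ((a && d) -> e).
            (b && b): α-rule — add b, b.
            ((a && d) -> e): β-rule — branch into !(a && d)  //  e.
              branch 1.2.2.1 (add !(a && d)):
                !(a && d): β-rule — branch into !a  //  !d.
                  branch 1.2.2.1.1 (add !a):
                    ○ open, literals {a=false, b=true, d=true, e=false}.
                  branch 1.2.2.1.2 (add !d):
                    × closes — contains both d and !d.
              branch 1.2.2.2 (add e):
                × closes — contains both e and !e.
  branch 2 (add !(b || (!e && d)), !(((!d -> e) || !e) || ((b && b) && ((a && d) -> e)))):
    !(b || (!e && d)): α-rule — add !b, !(!e && d).
    !(((!d -> e) || !e) || ((b && b) && ((a && d) -> e))): α-rule — add !((!d -> e) || !e), !((b && b) && ((a && d) -> e)).
    !((!d -> e) || !e): α-rule — add !(!d -> e), !!e.
    !(!d -> e): α-rule — add !d, !e.
    × closes — contains both e and !e.
4 branches closed, 9 open.
Each open branch fixes some atoms; the unmentioned ones are free. Counting distinct full assignments: branch {b=true, d=true} (c, e, a) contributes 8 new; branch {b=true, e=true} (c, a, d) contributes 4 new; branch {b=true, e=false} (c, a, d) contributes 4 new; branch {a=false, b=true} (c, e, d) contributes 0 new; branch {b=true, d=false} (c, e, a) contributes 0 new; branch {b=true, e=true} (c, a, d) contributes 0 new; branch {d=true, e=false} (c, a, b) contributes 4 new; branch {d=true, e=false} (c, a, b) contributes 0 new; branch {a=false, b=true, d=true, e=false} (c) contributes 0 new. Total: 20.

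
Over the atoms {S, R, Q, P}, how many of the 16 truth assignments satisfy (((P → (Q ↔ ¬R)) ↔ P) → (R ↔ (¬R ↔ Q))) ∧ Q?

Initial set: {T ((((P → (Q ↔ ¬R)) ↔ P) → (R ↔ (¬R ↔ Q))) ∧ Q)}.
T ((((P → (Q ↔ ¬R)) ↔ P) → (R ↔ (¬R ↔ Q))) ∧ Q): α-rule — add T (((P → (Q ↔ ¬R)) ↔ P) → (R ↔ (¬R ↔ Q))), T Q.
T (((P → (Q ↔ ¬R)) ↔ P) → (R ↔ (¬R ↔ Q))): β-rule — branch into F ((P → (Q ↔ ¬R)) ↔ P)  //  T (R ↔ (¬R ↔ Q)).
  branch 1 (add F ((P → (Q ↔ ¬R)) ↔ P)):
    F ((P → (Q ↔ ¬R)) ↔ P): β-rule — branch into T (P → (Q ↔ ¬R)), F P  //  F (P → (Q ↔ ¬R)), T P.
      branch 1.1 (add T (P → (Q ↔ ¬R)), F P):
        T (P → (Q ↔ ¬R)): β-rule — branch into F P  //  T (Q ↔ ¬R).
          branch 1.1.1 (add F P):
            ○ open, literals {P=F, Q=T}.
          branch 1.1.2 (add T (Q ↔ ¬R)):
            T (Q ↔ ¬R): β-rule — branch into T Q, T ¬R  //  F Q, F ¬R.
              branch 1.1.2.1 (add T Q, T ¬R):
                ○ open, literals {P=F, Q=T, R=F}.
              branch 1.1.2.2 (add F Q, F ¬R):
                × closes — contains both Q and ¬Q.
      branch 1.2 (add F (P → (Q ↔ ¬R)), T P):
        F (P → (Q ↔ ¬R)): α-rule — add T P, F (Q ↔ ¬R).
        F (Q ↔ ¬R): β-rule — branch into T Q, F ¬R  //  F Q, T ¬R.
          branch 1.2.1 (add T Q, F ¬R):
            ○ open, literals {P=T, Q=T, R=T}.
          branch 1.2.2 (add F Q, T ¬R):
            × closes — contains both Q and ¬Q.
  branch 2 (add T (R ↔ (¬R ↔ Q))):
    T (R ↔ (¬R ↔ Q)): β-rule — branch into T R, T (¬R ↔ Q)  //  F R, F (¬R ↔ Q).
      branch 2.1 (add T R, T (¬R ↔ Q)):
        T (¬R ↔ Q): β-rule — branch into T ¬R, T Q  //  F ¬R, F Q.
          branch 2.1.1 (add T ¬R, T Q):
            × closes — contains both R and ¬R.
          branch 2.1.2 (add F ¬R, F Q):
            × closes — contains both Q and ¬Q.
      branch 2.2 (add F R, F (¬R ↔ Q)):
        F (¬R ↔ Q): β-rule — branch into T ¬R, F Q  //  F ¬R, T Q.
          branch 2.2.1 (add T ¬R, F Q):
            × closes — contains both Q and ¬Q.
          branch 2.2.2 (add F ¬R, T Q):
            × closes — contains both R and ¬R.
6 branches closed, 3 open.
Each open branch fixes some atoms; the unmentioned ones are free. Counting distinct full assignments: branch {P=F, Q=T} (S, R) contributes 4 new; branch {P=F, Q=T, R=F} (S) contributes 0 new; branch {P=T, Q=T, R=T} (S) contributes 2 new. Total: 6.

6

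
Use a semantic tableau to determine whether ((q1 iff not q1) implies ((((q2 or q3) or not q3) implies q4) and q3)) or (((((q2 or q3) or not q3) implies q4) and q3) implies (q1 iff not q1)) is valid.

Valid

Assume the negation and expand:
Initial set: {not (((q1 iff not q1) implies ((((q2 or q3) or not q3) implies q4) and q3)) or (((((q2 or q3) or not q3) implies q4) and q3) implies (q1 iff not q1)))}.
not (((q1 iff not q1) implies ((((q2 or q3) or not q3) implies q4) and q3)) or (((((q2 or q3) or not q3) implies q4) and q3) implies (q1 iff not q1))): α-rule — add not ((q1 iff not q1) implies ((((q2 or q3) or not q3) implies q4) and q3)), not (((((q2 or q3) or not q3) implies q4) and q3) implies (q1 iff not q1)).
not ((q1 iff not q1) implies ((((q2 or q3) or not q3) implies q4) and q3)): α-rule — add (q1 iff not q1), not ((((q2 or q3) or not q3) implies q4) and q3).
not (((((q2 or q3) or not q3) implies q4) and q3) implies (q1 iff not q1)): α-rule — add ((((q2 or q3) or not q3) implies q4) and q3), not (q1 iff not q1).
((((q2 or q3) or not q3) implies q4) and q3): α-rule — add (((q2 or q3) or not q3) implies q4), q3.
(q1 iff not q1): β-rule — branch into q1, not q1  //  not q1, not not q1.
  branch 1 (add q1, not q1):
    × closes — contains both q1 and not q1.
  branch 2 (add not q1, not not q1):
    × closes — contains both q1 and not q1.
All 2 branches close.
Every branch closed, so the negation is unsatisfiable and the formula is valid.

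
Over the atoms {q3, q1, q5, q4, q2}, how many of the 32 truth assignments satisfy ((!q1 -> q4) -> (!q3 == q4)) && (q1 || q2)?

14

Initial set: {T (((!q1 -> q4) -> (!q3 == q4)) && (q1 || q2))}.
T (((!q1 -> q4) -> (!q3 == q4)) && (q1 || q2)): α-rule — add T ((!q1 -> q4) -> (!q3 == q4)), T (q1 || q2).
T ((!q1 -> q4) -> (!q3 == q4)): β-rule — branch into F (!q1 -> q4)  //  T (!q3 == q4).
  branch 1 (add F (!q1 -> q4)):
    F (!q1 -> q4): α-rule — add T !q1, F q4.
    T (q1 || q2): β-rule — branch into T q1  //  T q2.
      branch 1.1 (add T q1):
        × closes — contains both q1 and !q1.
      branch 1.2 (add T q2):
        ○ open, literals {q1=F, q2=T, q4=F}.
  branch 2 (add T (!q3 == q4)):
    T (q1 || q2): β-rule — branch into T q1  //  T q2.
      branch 2.1 (add T q1):
        T (!q3 == q4): β-rule — branch into T !q3, T q4  //  F !q3, F q4.
          branch 2.1.1 (add T !q3, T q4):
            ○ open, literals {q1=T, q3=F, q4=T}.
          branch 2.1.2 (add F !q3, F q4):
            ○ open, literals {q1=T, q3=T, q4=F}.
      branch 2.2 (add T q2):
        T (!q3 == q4): β-rule — branch into T !q3, T q4  //  F !q3, F q4.
          branch 2.2.1 (add T !q3, T q4):
            ○ open, literals {q2=T, q3=F, q4=T}.
          branch 2.2.2 (add F !q3, F q4):
            ○ open, literals {q2=T, q3=T, q4=F}.
1 branch closed, 5 open.
Each open branch fixes some atoms; the unmentioned ones are free. Counting distinct full assignments: branch {q1=F, q2=T, q4=F} (q3, q5) contributes 4 new; branch {q1=T, q3=F, q4=T} (q5, q2) contributes 4 new; branch {q1=T, q3=T, q4=F} (q5, q2) contributes 4 new; branch {q2=T, q3=F, q4=T} (q1, q5) contributes 2 new; branch {q2=T, q3=T, q4=F} (q1, q5) contributes 0 new. Total: 14.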